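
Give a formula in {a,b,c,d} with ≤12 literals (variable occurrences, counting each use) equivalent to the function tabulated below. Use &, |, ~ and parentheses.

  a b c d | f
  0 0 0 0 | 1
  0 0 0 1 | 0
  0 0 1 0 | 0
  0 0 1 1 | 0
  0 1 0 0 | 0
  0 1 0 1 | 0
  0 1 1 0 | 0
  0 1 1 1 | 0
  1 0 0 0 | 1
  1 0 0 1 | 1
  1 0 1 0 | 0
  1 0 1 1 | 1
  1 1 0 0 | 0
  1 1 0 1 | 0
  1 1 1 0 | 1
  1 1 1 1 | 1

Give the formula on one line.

(((~c & ~b) | ((d | (~a | b)) & (c & a))) & (~d | a))

  ~c = 1100110011001100
  ~b = 1111000011110000
  (~c & ~b) = 1100000011000000
  ~a = 1111111100000000
  (~a | b) = 1111111100001111
  (d | (~a | b)) = 1111111101011111
  (c & a) = 0000000000110011
  ((d | (~a | b)) & (c & a)) = 0000000000010011
  ((~c & ~b) | ((d | (~a | b)) & (c & a))) = 1100000011010011
  ~d = 1010101010101010
  (~d | a) = 1010101011111111
  (((~c & ~b) | ((d | (~a | b)) & (c & a))) & (~d | a)) = 1000000011010011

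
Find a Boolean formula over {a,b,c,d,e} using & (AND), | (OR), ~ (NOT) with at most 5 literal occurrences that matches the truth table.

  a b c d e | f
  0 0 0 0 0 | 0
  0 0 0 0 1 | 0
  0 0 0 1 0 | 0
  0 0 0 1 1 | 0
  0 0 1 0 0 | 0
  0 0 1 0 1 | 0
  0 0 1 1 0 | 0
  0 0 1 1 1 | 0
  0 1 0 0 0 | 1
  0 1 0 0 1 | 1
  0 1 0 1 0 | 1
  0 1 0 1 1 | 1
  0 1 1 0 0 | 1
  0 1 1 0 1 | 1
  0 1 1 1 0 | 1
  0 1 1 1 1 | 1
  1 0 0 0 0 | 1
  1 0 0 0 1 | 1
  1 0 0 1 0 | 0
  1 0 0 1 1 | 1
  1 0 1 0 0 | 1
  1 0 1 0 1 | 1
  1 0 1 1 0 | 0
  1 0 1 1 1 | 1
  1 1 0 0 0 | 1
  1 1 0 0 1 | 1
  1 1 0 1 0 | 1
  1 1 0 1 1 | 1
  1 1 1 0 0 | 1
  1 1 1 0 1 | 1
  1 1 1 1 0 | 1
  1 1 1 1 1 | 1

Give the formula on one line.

((a | b) & ((~d | b) | e))

  (a | b) = 00000000111111111111111111111111
  ~d = 11001100110011001100110011001100
  (~d | b) = 11001100111111111100110011111111
  ((~d | b) | e) = 11011101111111111101110111111111
  ((a | b) & ((~d | b) | e)) = 00000000111111111101110111111111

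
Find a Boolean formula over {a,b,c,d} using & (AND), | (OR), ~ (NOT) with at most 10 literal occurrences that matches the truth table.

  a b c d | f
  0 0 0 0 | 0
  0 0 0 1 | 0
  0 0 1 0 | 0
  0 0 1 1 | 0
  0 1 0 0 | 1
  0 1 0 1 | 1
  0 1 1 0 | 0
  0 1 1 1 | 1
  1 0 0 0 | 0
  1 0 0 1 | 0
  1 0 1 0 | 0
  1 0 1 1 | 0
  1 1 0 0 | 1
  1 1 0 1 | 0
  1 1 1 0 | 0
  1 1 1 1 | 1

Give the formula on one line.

((b & (((b & c) | ~a) | (~d | ~b))) & (d | ~c))

  (b & c) = 0000001100000011
  ~a = 1111111100000000
  ((b & c) | ~a) = 1111111100000011
  ~d = 1010101010101010
  ~b = 1111000011110000
  (~d | ~b) = 1111101011111010
  (((b & c) | ~a) | (~d | ~b)) = 1111111111111011
  (b & (((b & c) | ~a) | (~d | ~b))) = 0000111100001011
  ~c = 1100110011001100
  (d | ~c) = 1101110111011101
  ((b & (((b & c) | ~a) | (~d | ~b))) & (d | ~c)) = 0000110100001001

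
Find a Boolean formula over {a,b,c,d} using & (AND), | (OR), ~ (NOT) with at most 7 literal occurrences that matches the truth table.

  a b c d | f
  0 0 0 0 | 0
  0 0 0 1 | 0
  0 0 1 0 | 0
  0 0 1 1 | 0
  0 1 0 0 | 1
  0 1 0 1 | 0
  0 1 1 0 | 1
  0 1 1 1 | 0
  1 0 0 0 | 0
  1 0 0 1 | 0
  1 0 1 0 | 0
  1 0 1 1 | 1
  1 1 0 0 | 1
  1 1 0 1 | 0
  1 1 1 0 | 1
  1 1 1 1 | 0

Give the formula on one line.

  ~d = 1010101010101010
  (b & ~d) = 0000101000001010
  ~b = 1111000011110000
  (a | ~d) = 1010101011111111
  (~b & (a | ~d)) = 1010000011110000
  (d & c) = 0001000100010001
  ((~b & (a | ~d)) & (d & c)) = 0000000000010000
  ((b & ~d) | ((~b & (a | ~d)) & (d & c))) = 0000101000011010

((b & ~d) | ((~b & (a | ~d)) & (d & c)))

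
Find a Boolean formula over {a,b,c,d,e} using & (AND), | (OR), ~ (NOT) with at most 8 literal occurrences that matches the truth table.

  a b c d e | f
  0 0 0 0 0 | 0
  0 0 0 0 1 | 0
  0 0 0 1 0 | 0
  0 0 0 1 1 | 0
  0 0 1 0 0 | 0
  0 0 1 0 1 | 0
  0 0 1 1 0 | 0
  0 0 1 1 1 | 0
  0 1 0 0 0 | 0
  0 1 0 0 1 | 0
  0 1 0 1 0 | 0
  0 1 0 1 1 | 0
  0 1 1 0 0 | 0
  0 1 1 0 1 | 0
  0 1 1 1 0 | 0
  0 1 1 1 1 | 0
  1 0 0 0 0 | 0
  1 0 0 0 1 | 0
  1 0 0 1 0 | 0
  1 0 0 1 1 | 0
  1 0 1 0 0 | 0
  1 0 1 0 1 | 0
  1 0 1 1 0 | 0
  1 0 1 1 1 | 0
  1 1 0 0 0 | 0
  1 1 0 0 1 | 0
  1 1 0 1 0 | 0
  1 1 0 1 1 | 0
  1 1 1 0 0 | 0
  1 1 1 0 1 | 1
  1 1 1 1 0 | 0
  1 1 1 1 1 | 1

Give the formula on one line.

((b & ((~b & ~c) | c)) & ((a & e) & (a & c)))

  ~b = 11111111000000001111111100000000
  ~c = 11110000111100001111000011110000
  (~b & ~c) = 11110000000000001111000000000000
  ((~b & ~c) | c) = 11111111000011111111111100001111
  (b & ((~b & ~c) | c)) = 00000000000011110000000000001111
  (a & e) = 00000000000000000101010101010101
  (a & c) = 00000000000000000000111100001111
  ((a & e) & (a & c)) = 00000000000000000000010100000101
  ((b & ((~b & ~c) | c)) & ((a & e) & (a & c))) = 00000000000000000000000000000101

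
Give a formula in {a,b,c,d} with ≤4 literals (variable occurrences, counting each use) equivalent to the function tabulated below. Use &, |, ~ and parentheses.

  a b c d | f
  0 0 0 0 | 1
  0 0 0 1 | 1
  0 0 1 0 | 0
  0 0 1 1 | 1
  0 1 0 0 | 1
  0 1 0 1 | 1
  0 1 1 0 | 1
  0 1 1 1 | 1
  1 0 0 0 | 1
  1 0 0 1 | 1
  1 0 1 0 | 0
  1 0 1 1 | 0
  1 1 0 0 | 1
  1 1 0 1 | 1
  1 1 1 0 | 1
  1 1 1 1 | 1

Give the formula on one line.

((~a & d) | (b | ~c))

  ~a = 1111111100000000
  (~a & d) = 0101010100000000
  ~c = 1100110011001100
  (b | ~c) = 1100111111001111
  ((~a & d) | (b | ~c)) = 1101111111001111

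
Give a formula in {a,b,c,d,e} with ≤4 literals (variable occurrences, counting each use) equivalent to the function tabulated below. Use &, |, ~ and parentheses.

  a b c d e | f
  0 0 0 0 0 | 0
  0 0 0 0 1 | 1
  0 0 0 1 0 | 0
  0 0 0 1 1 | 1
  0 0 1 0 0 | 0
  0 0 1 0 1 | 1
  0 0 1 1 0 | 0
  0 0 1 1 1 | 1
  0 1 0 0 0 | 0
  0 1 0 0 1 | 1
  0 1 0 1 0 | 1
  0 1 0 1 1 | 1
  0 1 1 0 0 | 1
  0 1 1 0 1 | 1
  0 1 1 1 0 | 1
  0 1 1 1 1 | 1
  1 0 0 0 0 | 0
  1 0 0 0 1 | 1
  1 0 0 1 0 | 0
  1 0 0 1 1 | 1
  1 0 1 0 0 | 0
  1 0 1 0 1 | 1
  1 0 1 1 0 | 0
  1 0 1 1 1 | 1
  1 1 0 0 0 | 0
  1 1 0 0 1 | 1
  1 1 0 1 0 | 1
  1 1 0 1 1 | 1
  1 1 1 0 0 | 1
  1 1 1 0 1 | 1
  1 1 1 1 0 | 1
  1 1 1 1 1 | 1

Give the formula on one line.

  (d | c) = 00111111001111110011111100111111
  (b & (d | c)) = 00000000001111110000000000111111
  (e | (b & (d | c))) = 01010101011111110101010101111111

(e | (b & (d | c)))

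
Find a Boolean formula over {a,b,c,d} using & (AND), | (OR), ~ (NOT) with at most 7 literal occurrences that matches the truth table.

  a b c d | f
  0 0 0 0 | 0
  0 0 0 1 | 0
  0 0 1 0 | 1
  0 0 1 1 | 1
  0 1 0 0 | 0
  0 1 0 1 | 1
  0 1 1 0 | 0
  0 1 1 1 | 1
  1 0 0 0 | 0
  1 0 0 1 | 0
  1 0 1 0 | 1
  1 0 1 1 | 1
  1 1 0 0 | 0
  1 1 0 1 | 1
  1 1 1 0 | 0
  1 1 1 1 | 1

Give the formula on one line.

((~b & c) | (d & b))

  ~b = 1111000011110000
  (~b & c) = 0011000000110000
  (d & b) = 0000010100000101
  ((~b & c) | (d & b)) = 0011010100110101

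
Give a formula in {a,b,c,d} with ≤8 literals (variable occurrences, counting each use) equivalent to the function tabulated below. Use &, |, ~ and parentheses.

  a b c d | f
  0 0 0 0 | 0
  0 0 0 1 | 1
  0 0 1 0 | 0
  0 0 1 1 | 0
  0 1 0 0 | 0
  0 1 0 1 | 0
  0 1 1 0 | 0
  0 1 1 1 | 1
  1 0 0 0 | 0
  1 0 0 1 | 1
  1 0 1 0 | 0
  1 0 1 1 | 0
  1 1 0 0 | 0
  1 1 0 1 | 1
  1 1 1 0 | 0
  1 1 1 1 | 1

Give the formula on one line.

((d & (b | ~c)) & ((a | ~b) | c))

  ~c = 1100110011001100
  (b | ~c) = 1100111111001111
  (d & (b | ~c)) = 0100010101000101
  ~b = 1111000011110000
  (a | ~b) = 1111000011111111
  ((a | ~b) | c) = 1111001111111111
  ((d & (b | ~c)) & ((a | ~b) | c)) = 0100000101000101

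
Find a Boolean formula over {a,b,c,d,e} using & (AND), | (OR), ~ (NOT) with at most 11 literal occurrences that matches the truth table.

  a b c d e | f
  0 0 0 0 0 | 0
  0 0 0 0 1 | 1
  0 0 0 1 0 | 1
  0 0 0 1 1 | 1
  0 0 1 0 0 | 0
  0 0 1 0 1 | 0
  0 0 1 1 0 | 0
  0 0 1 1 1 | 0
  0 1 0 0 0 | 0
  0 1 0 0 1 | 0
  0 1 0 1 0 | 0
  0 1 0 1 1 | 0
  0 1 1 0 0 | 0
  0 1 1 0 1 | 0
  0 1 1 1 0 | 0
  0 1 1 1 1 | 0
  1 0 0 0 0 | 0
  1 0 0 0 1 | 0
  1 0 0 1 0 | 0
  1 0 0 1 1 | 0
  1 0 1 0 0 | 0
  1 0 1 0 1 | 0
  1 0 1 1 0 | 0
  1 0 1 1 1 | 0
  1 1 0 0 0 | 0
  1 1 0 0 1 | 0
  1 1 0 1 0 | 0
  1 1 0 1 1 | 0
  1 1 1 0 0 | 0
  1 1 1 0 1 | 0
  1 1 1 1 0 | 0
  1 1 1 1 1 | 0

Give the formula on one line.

  ~c = 11110000111100001111000011110000
  ~b = 11111111000000001111111100000000
  (~c & ~b) = 11110000000000001111000000000000
  (d | e) = 01110111011101110111011101110111
  (a | (d | e)) = 01110111011101111111111111111111
  ((~c & ~b) & (a | (d | e))) = 01110000000000001111000000000000
  ~a = 11111111111111110000000000000000
  (~a | b) = 11111111111111110000000011111111
  (~b & (~a | b)) = 11111111000000000000000000000000
  (((~c & ~b) & (a | (d | e))) & (~b & (~a | b))) = 01110000000000000000000000000000

(((~c & ~b) & (a | (d | e))) & (~b & (~a | b)))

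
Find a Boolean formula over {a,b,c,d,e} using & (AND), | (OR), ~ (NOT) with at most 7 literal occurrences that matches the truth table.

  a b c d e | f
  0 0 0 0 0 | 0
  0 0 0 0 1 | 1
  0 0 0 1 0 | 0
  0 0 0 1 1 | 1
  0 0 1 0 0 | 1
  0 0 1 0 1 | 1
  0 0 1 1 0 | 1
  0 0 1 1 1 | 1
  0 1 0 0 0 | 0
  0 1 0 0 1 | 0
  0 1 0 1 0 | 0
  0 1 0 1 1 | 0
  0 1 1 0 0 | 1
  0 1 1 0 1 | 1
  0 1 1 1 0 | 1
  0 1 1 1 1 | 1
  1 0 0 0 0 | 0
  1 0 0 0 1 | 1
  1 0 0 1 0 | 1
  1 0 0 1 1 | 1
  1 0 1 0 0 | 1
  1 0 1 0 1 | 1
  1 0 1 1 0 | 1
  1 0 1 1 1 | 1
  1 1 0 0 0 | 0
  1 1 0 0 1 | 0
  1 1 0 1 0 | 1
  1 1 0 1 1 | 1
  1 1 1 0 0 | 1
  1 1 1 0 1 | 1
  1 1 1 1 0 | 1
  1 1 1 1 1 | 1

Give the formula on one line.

(((~b & e) | c) | (d & a))

  ~b = 11111111000000001111111100000000
  (~b & e) = 01010101000000000101010100000000
  ((~b & e) | c) = 01011111000011110101111100001111
  (d & a) = 00000000000000000011001100110011
  (((~b & e) | c) | (d & a)) = 01011111000011110111111100111111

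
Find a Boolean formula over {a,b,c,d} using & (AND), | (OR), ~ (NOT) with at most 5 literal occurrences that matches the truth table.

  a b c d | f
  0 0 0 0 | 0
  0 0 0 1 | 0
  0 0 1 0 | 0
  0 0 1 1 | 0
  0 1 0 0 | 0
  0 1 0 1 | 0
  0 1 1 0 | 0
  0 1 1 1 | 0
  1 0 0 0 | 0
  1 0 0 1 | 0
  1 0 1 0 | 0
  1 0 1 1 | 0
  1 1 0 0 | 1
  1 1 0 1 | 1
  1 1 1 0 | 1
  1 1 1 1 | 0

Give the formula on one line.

(b & (a & ((b & ~c) | ~d)))

  ~c = 1100110011001100
  (b & ~c) = 0000110000001100
  ~d = 1010101010101010
  ((b & ~c) | ~d) = 1010111010101110
  (a & ((b & ~c) | ~d)) = 0000000010101110
  (b & (a & ((b & ~c) | ~d))) = 0000000000001110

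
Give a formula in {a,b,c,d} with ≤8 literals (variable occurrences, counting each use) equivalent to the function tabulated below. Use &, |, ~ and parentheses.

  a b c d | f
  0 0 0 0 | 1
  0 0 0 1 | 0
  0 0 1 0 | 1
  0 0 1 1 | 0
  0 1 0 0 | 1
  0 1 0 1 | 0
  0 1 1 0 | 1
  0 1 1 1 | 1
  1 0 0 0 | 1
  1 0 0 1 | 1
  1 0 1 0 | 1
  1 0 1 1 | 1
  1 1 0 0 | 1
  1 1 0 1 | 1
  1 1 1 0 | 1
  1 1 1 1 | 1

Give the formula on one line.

  ~d = 1010101010101010
  (c & b) = 0000001100000011
  ((c & b) | a) = 0000001111111111
  (((c & b) | a) & d) = 0000000101010101
  (~d | (((c & b) | a) & d)) = 1010101111111111

(~d | (((c & b) | a) & d))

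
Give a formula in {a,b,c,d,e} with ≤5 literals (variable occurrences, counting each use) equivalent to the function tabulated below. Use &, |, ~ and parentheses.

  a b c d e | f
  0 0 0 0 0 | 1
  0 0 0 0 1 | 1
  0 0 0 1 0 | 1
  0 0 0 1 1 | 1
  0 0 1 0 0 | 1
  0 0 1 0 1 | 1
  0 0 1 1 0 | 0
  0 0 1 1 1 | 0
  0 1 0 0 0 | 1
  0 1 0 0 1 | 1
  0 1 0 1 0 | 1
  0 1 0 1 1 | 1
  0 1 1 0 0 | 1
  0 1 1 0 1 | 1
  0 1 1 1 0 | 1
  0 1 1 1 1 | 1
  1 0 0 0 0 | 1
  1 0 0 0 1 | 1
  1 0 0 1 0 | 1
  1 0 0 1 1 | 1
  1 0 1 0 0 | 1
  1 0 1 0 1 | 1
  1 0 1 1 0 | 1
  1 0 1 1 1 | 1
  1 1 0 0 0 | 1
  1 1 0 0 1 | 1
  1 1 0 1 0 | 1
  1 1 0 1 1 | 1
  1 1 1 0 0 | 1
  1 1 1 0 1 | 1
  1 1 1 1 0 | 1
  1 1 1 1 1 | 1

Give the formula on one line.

(((~d | b) & c) | (~c | a))

  ~d = 11001100110011001100110011001100
  (~d | b) = 11001100111111111100110011111111
  ((~d | b) & c) = 00001100000011110000110000001111
  ~c = 11110000111100001111000011110000
  (~c | a) = 11110000111100001111111111111111
  (((~d | b) & c) | (~c | a)) = 11111100111111111111111111111111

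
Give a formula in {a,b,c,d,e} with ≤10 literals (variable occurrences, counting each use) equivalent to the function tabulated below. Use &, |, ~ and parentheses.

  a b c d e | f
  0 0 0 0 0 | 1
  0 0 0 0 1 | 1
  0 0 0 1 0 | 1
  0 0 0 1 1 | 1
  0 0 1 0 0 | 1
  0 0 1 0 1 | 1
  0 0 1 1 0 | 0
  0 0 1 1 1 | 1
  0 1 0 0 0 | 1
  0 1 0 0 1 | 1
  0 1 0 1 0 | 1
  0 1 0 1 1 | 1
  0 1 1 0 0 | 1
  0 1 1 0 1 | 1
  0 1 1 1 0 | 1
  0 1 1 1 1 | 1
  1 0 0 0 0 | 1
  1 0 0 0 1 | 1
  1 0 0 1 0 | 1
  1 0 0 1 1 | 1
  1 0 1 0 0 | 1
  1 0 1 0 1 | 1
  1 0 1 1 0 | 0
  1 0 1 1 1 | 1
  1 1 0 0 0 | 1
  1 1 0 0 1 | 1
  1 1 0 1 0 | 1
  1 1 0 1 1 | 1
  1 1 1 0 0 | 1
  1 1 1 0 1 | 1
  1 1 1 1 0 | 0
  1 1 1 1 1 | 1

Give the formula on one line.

  ~a = 11111111111111110000000000000000
  (b | e) = 01010101111111110101010111111111
  (~a & (b | e)) = 01010101111111110000000000000000
  (e | (~a & (b | e))) = 01010101111111110101010101010101
  ~c = 11110000111100001111000011110000
  (e & ~c) = 01010000010100000101000001010000
  (~a & (e & ~c)) = 01010000010100000000000000000000
  ~d = 11001100110011001100110011001100
  ((~a & (e & ~c)) | ~d) = 11011100110111001100110011001100
  ((e | (~a & (b | e))) | ((~a & (e & ~c)) | ~d)) = 11011101111111111101110111011101
  (((e | (~a & (b | e))) | ((~a & (e & ~c)) | ~d)) | ~c) = 11111101111111111111110111111101

(((e | (~a & (b | e))) | ((~a & (e & ~c)) | ~d)) | ~c)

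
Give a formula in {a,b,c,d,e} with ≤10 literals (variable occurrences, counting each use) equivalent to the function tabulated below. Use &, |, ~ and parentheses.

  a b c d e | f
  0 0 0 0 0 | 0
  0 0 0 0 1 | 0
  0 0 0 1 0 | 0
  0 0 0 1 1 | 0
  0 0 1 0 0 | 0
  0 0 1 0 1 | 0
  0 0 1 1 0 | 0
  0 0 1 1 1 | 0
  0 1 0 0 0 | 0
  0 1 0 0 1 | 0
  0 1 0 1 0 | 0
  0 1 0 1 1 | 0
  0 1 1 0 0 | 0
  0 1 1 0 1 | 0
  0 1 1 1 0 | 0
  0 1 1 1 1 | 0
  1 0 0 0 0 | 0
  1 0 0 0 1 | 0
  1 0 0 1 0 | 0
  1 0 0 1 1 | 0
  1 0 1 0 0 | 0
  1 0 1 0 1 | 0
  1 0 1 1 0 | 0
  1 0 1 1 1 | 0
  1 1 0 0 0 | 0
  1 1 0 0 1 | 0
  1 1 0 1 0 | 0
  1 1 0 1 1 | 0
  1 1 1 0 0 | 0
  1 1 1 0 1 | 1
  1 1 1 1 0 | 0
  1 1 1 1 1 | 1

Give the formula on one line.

(((c | ~b) & e) & ((b & (a & e)) | ~e))

  ~b = 11111111000000001111111100000000
  (c | ~b) = 11111111000011111111111100001111
  ((c | ~b) & e) = 01010101000001010101010100000101
  (a & e) = 00000000000000000101010101010101
  (b & (a & e)) = 00000000000000000000000001010101
  ~e = 10101010101010101010101010101010
  ((b & (a & e)) | ~e) = 10101010101010101010101011111111
  (((c | ~b) & e) & ((b & (a & e)) | ~e)) = 00000000000000000000000000000101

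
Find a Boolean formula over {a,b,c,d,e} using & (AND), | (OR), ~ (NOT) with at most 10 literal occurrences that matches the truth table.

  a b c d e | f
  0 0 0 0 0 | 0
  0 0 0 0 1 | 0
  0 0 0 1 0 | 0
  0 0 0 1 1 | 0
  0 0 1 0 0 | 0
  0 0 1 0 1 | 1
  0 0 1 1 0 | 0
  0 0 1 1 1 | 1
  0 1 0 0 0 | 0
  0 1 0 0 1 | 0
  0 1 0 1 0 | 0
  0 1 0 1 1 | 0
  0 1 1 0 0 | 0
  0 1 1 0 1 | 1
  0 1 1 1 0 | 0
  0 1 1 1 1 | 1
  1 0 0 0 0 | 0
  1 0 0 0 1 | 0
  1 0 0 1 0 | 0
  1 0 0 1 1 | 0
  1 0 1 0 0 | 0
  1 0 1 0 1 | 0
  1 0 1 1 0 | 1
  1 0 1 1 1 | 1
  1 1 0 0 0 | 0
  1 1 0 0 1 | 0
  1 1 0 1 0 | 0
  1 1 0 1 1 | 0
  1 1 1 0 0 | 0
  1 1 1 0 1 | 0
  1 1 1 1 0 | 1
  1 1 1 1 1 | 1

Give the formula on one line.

(((e & (d | (~a & e))) & c) | ((c & d) & (a | e)))

  ~a = 11111111111111110000000000000000
  (~a & e) = 01010101010101010000000000000000
  (d | (~a & e)) = 01110111011101110011001100110011
  (e & (d | (~a & e))) = 01010101010101010001000100010001
  ((e & (d | (~a & e))) & c) = 00000101000001010000000100000001
  (c & d) = 00000011000000110000001100000011
  (a | e) = 01010101010101011111111111111111
  ((c & d) & (a | e)) = 00000001000000010000001100000011
  (((e & (d | (~a & e))) & c) | ((c & d) & (a | e))) = 00000101000001010000001100000011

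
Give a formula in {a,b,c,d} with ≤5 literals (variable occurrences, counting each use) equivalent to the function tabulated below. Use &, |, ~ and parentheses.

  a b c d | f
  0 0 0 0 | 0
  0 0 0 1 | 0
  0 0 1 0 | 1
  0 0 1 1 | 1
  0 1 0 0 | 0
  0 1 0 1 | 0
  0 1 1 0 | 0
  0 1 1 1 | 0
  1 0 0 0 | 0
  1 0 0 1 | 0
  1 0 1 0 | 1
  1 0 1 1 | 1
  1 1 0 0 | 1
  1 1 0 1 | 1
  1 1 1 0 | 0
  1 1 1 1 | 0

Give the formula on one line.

((~b & c) | (~c & (a & b)))

  ~b = 1111000011110000
  (~b & c) = 0011000000110000
  ~c = 1100110011001100
  (a & b) = 0000000000001111
  (~c & (a & b)) = 0000000000001100
  ((~b & c) | (~c & (a & b))) = 0011000000111100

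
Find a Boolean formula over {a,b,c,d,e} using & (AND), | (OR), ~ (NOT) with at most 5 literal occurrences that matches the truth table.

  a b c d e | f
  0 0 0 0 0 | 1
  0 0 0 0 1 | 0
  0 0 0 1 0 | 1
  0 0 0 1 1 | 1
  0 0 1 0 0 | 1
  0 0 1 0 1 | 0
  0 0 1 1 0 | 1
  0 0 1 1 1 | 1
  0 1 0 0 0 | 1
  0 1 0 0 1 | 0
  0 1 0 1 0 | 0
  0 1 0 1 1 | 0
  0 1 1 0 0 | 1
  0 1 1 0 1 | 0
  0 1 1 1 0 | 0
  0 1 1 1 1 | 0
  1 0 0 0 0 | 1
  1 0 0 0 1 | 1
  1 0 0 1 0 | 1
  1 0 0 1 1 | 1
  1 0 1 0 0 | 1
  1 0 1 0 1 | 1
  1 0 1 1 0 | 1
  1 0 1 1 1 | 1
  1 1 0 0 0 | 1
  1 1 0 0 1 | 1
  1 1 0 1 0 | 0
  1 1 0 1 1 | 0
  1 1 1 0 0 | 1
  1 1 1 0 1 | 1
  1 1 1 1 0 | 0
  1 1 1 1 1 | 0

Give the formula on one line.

((~d | ~b) & ((a | ~e) | d))

  ~d = 11001100110011001100110011001100
  ~b = 11111111000000001111111100000000
  (~d | ~b) = 11111111110011001111111111001100
  ~e = 10101010101010101010101010101010
  (a | ~e) = 10101010101010101111111111111111
  ((a | ~e) | d) = 10111011101110111111111111111111
  ((~d | ~b) & ((a | ~e) | d)) = 10111011100010001111111111001100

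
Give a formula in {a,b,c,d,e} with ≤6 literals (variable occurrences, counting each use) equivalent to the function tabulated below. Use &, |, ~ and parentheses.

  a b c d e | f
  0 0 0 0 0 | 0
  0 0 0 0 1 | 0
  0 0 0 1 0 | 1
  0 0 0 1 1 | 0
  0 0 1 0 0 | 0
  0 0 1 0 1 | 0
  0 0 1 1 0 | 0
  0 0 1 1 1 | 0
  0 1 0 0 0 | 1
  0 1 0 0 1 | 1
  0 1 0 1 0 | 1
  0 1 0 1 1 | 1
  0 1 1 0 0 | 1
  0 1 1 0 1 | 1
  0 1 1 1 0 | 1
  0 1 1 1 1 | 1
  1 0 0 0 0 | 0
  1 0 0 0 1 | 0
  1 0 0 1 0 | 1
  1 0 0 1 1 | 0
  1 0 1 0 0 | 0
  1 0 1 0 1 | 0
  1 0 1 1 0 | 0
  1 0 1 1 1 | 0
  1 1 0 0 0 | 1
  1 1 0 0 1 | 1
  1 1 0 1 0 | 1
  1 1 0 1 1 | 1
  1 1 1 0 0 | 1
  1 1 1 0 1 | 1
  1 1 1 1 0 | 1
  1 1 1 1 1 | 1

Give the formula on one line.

((~c & ((~e & d) | c)) | b)

  ~c = 11110000111100001111000011110000
  ~e = 10101010101010101010101010101010
  (~e & d) = 00100010001000100010001000100010
  ((~e & d) | c) = 00101111001011110010111100101111
  (~c & ((~e & d) | c)) = 00100000001000000010000000100000
  ((~c & ((~e & d) | c)) | b) = 00100000111111110010000011111111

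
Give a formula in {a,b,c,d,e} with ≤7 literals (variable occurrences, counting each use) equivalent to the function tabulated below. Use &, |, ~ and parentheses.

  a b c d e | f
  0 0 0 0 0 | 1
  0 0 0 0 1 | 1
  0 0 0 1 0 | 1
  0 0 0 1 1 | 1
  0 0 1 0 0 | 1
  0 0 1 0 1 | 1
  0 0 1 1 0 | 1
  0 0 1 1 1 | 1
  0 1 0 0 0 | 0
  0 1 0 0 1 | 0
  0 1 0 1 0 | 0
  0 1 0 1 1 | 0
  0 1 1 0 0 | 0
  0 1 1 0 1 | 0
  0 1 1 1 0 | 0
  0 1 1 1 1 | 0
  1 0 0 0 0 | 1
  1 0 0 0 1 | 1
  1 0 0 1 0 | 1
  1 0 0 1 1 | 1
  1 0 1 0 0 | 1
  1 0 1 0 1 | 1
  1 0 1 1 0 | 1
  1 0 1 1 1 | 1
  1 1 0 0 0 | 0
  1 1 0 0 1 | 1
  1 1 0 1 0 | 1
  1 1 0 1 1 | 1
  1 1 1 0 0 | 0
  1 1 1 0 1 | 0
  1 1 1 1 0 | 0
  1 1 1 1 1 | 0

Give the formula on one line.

((a & ((d | e) & ~c)) | ~b)

  (d | e) = 01110111011101110111011101110111
  ~c = 11110000111100001111000011110000
  ((d | e) & ~c) = 01110000011100000111000001110000
  (a & ((d | e) & ~c)) = 00000000000000000111000001110000
  ~b = 11111111000000001111111100000000
  ((a & ((d | e) & ~c)) | ~b) = 11111111000000001111111101110000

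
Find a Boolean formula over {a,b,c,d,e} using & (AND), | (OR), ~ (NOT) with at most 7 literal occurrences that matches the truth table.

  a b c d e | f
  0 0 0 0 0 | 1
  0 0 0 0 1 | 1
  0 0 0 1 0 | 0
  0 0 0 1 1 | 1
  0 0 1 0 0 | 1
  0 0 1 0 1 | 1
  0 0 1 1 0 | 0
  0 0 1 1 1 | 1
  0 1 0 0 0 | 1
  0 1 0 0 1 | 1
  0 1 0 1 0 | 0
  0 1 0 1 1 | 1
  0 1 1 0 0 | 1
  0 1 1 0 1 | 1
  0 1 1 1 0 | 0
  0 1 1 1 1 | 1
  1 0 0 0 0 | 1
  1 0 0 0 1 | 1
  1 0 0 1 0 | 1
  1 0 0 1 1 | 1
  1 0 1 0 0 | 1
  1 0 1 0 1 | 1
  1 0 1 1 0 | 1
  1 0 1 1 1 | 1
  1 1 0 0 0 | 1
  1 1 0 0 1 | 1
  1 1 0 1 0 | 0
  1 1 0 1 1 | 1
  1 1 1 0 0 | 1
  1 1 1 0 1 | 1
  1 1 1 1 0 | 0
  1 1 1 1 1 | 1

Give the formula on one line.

((d & (e | (~b & a))) | ~d)

  ~b = 11111111000000001111111100000000
  (~b & a) = 00000000000000001111111100000000
  (e | (~b & a)) = 01010101010101011111111101010101
  (d & (e | (~b & a))) = 00010001000100010011001100010001
  ~d = 11001100110011001100110011001100
  ((d & (e | (~b & a))) | ~d) = 11011101110111011111111111011101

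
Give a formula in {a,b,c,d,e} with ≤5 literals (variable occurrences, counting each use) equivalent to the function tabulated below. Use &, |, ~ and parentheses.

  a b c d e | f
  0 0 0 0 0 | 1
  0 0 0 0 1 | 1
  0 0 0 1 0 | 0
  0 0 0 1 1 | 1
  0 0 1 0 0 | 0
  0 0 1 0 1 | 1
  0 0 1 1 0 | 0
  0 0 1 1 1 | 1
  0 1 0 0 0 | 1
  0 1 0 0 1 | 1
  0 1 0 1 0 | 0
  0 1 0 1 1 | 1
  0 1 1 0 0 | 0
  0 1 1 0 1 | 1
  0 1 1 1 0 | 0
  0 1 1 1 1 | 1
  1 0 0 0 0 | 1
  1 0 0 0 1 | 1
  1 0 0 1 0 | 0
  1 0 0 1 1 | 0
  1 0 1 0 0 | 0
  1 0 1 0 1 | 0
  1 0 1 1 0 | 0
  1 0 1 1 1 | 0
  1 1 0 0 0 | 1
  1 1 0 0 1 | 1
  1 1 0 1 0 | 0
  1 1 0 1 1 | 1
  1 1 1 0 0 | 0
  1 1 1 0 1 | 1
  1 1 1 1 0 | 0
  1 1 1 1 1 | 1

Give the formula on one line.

  ~a = 11111111111111110000000000000000
  (b | ~a) = 11111111111111110000000011111111
  ((b | ~a) & e) = 01010101010101010000000001010101
  ~d = 11001100110011001100110011001100
  ~c = 11110000111100001111000011110000
  (~d & ~c) = 11000000110000001100000011000000
  (((b | ~a) & e) | (~d & ~c)) = 11010101110101011100000011010101

(((b | ~a) & e) | (~d & ~c))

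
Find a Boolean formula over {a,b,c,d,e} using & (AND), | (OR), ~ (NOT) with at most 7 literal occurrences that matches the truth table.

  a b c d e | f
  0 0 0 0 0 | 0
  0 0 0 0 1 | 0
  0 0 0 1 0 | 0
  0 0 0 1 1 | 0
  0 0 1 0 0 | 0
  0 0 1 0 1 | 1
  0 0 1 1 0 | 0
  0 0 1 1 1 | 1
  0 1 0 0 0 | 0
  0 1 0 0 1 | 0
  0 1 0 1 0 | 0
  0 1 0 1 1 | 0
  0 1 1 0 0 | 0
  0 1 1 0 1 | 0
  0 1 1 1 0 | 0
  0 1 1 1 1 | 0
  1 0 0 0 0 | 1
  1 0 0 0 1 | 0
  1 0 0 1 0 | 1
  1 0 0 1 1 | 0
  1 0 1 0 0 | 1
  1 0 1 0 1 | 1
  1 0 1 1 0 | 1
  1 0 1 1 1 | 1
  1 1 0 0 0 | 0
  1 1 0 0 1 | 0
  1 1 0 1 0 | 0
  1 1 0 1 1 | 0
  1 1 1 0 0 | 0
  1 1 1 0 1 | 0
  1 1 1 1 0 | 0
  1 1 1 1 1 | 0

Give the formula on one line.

((e | a) & (~b & (c | ~e)))

  (e | a) = 01010101010101011111111111111111
  ~b = 11111111000000001111111100000000
  ~e = 10101010101010101010101010101010
  (c | ~e) = 10101111101011111010111110101111
  (~b & (c | ~e)) = 10101111000000001010111100000000
  ((e | a) & (~b & (c | ~e))) = 00000101000000001010111100000000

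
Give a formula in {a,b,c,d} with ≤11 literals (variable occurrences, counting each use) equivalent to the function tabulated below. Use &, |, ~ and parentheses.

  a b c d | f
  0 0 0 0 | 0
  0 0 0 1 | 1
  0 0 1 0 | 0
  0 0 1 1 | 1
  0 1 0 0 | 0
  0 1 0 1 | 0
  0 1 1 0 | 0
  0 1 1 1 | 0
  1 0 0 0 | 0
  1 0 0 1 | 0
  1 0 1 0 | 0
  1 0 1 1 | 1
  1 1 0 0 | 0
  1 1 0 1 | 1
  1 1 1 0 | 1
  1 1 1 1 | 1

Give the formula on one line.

(((a | (~a & ~b)) & ((d & b) | (c | ~a))) & (d | b))

  ~a = 1111111100000000
  ~b = 1111000011110000
  (~a & ~b) = 1111000000000000
  (a | (~a & ~b)) = 1111000011111111
  (d & b) = 0000010100000101
  (c | ~a) = 1111111100110011
  ((d & b) | (c | ~a)) = 1111111100110111
  ((a | (~a & ~b)) & ((d & b) | (c | ~a))) = 1111000000110111
  (d | b) = 0101111101011111
  (((a | (~a & ~b)) & ((d & b) | (c | ~a))) & (d | b)) = 0101000000010111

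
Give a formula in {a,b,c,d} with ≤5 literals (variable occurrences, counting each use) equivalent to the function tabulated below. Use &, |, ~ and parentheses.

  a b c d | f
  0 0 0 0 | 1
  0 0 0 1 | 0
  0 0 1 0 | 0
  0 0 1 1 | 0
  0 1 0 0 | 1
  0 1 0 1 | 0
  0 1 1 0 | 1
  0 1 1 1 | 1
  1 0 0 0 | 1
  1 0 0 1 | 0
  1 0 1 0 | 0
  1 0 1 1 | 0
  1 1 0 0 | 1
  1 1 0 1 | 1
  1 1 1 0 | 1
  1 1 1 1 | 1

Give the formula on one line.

((~d & ~c) | ((c | a) & b))

  ~d = 1010101010101010
  ~c = 1100110011001100
  (~d & ~c) = 1000100010001000
  (c | a) = 0011001111111111
  ((c | a) & b) = 0000001100001111
  ((~d & ~c) | ((c | a) & b)) = 1000101110001111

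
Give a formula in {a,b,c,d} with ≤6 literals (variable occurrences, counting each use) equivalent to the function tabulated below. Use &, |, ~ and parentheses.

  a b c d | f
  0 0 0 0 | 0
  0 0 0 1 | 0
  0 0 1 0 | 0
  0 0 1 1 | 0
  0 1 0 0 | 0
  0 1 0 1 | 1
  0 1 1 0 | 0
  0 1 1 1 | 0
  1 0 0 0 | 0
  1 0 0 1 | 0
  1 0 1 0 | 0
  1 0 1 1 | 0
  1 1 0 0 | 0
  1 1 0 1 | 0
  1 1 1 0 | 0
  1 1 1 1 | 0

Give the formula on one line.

  ~c = 1100110011001100
  ~a = 1111111100000000
  (~c & ~a) = 1100110000000000
  ((~c & ~a) & d) = 0100010000000000
  (((~c & ~a) & d) & b) = 0000010000000000

(((~c & ~a) & d) & b)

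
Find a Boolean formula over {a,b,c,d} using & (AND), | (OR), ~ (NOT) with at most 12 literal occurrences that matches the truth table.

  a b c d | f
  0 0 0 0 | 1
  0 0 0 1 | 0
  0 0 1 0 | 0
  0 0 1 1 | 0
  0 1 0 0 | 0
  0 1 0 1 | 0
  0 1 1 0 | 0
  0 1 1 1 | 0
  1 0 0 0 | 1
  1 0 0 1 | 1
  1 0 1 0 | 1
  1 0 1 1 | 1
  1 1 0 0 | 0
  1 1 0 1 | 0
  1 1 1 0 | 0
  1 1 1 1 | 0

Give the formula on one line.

  ~c = 1100110011001100
  ~d = 1010101010101010
  ~b = 1111000011110000
  (~b | c) = 1111001111110011
  ~a = 1111111100000000
  ((~b | c) | ~a) = 1111111111110011
  (~d & ((~b | c) | ~a)) = 1010101010100010
  ((~d & ((~b | c) | ~a)) | c) = 1011101110110011
  (((~d & ((~b | c) | ~a)) | c) & ~b) = 1011000010110000
  (~c & (((~d & ((~b | c) | ~a)) | c) & ~b)) = 1000000010000000
  (~b & a) = 0000000011110000
  ((~c & (((~d & ((~b | c) | ~a)) | c) & ~b)) | (~b & a)) = 1000000011110000

((~c & (((~d & ((~b | c) | ~a)) | c) & ~b)) | (~b & a))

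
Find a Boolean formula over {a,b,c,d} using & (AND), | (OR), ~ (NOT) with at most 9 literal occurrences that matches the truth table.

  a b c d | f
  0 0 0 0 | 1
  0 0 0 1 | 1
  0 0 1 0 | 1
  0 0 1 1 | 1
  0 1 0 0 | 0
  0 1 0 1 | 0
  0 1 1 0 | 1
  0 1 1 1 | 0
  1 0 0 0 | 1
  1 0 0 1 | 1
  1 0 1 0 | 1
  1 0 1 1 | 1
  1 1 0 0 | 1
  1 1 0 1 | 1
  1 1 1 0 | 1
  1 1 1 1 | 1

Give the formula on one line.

(~b | ((~d & c) | ((~a | (b & a)) & a)))

  ~b = 1111000011110000
  ~d = 1010101010101010
  (~d & c) = 0010001000100010
  ~a = 1111111100000000
  (b & a) = 0000000000001111
  (~a | (b & a)) = 1111111100001111
  ((~a | (b & a)) & a) = 0000000000001111
  ((~d & c) | ((~a | (b & a)) & a)) = 0010001000101111
  (~b | ((~d & c) | ((~a | (b & a)) & a))) = 1111001011111111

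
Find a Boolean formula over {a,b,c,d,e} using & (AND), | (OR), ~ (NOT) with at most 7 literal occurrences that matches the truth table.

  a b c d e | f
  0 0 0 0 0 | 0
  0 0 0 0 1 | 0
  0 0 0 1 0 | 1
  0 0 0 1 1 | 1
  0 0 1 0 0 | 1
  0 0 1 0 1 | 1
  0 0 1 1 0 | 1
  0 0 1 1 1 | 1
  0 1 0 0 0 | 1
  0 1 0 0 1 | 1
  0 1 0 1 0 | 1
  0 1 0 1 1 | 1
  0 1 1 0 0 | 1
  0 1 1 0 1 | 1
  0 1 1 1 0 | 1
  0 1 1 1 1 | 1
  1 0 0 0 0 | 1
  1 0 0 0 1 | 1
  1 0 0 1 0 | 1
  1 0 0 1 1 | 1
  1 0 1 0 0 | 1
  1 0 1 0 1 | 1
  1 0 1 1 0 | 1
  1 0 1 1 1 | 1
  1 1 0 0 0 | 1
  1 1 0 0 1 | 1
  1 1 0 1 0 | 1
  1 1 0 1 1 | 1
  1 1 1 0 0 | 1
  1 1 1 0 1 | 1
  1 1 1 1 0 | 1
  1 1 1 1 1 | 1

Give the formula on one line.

  (b | d) = 00110011111111110011001111111111
  ((b | d) | a) = 00110011111111111111111111111111
  (c | ((b | d) | a)) = 00111111111111111111111111111111

(c | ((b | d) | a))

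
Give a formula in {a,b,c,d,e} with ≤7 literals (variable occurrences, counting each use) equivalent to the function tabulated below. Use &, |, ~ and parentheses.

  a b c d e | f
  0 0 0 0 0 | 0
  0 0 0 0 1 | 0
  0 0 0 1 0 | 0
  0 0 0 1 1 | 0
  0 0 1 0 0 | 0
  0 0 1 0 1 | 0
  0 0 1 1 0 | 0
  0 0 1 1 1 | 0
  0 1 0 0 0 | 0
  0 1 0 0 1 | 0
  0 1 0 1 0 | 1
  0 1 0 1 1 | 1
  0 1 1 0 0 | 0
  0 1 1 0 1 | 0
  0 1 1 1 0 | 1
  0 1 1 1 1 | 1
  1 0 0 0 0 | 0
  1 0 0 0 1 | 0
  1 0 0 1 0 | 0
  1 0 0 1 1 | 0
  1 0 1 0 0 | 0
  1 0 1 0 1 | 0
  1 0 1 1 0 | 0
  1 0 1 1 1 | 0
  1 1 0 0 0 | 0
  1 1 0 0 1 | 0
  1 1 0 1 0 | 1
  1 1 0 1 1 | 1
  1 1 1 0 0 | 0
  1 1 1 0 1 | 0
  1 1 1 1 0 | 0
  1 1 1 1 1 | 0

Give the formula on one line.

(b & ((~c | ~a) & d))

  ~c = 11110000111100001111000011110000
  ~a = 11111111111111110000000000000000
  (~c | ~a) = 11111111111111111111000011110000
  ((~c | ~a) & d) = 00110011001100110011000000110000
  (b & ((~c | ~a) & d)) = 00000000001100110000000000110000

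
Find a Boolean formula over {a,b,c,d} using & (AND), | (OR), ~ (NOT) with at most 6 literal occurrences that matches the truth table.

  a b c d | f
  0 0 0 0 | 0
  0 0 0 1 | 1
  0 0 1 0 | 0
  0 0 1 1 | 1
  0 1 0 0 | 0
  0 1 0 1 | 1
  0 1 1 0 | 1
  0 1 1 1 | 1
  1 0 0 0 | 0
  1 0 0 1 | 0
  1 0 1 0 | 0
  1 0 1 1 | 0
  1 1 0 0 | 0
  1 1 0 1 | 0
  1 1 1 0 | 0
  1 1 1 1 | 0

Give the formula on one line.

  (d | c) = 0111011101110111
  ~a = 1111111100000000
  ((d | c) & ~a) = 0111011100000000
  ~c = 1100110011001100
  (~c | d) = 1101110111011101
  (b | (~c | d)) = 1101111111011111
  (((d | c) & ~a) & (b | (~c | d))) = 0101011100000000

(((d | c) & ~a) & (b | (~c | d)))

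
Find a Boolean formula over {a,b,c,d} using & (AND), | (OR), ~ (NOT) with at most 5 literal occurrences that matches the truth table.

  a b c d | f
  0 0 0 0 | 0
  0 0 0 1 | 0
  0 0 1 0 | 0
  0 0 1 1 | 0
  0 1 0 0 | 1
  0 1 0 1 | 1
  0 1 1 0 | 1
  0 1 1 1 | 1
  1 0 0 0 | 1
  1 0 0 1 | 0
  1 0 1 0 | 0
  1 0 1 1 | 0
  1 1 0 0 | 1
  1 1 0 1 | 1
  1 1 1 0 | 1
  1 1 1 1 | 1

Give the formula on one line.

(b | (~c & (~d & a)))

  ~c = 1100110011001100
  ~d = 1010101010101010
  (~d & a) = 0000000010101010
  (~c & (~d & a)) = 0000000010001000
  (b | (~c & (~d & a))) = 0000111110001111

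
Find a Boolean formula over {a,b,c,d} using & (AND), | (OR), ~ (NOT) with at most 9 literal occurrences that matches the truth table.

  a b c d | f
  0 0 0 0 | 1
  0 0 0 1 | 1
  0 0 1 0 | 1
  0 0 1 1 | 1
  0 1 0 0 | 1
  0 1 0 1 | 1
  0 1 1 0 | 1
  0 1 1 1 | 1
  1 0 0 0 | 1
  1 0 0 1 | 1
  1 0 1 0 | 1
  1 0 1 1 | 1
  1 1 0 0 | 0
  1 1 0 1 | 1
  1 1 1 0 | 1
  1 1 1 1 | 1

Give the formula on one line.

((c | (~a | d)) | (d | (~b & (a | ~c))))

  ~a = 1111111100000000
  (~a | d) = 1111111101010101
  (c | (~a | d)) = 1111111101110111
  ~b = 1111000011110000
  ~c = 1100110011001100
  (a | ~c) = 1100110011111111
  (~b & (a | ~c)) = 1100000011110000
  (d | (~b & (a | ~c))) = 1101010111110101
  ((c | (~a | d)) | (d | (~b & (a | ~c)))) = 1111111111110111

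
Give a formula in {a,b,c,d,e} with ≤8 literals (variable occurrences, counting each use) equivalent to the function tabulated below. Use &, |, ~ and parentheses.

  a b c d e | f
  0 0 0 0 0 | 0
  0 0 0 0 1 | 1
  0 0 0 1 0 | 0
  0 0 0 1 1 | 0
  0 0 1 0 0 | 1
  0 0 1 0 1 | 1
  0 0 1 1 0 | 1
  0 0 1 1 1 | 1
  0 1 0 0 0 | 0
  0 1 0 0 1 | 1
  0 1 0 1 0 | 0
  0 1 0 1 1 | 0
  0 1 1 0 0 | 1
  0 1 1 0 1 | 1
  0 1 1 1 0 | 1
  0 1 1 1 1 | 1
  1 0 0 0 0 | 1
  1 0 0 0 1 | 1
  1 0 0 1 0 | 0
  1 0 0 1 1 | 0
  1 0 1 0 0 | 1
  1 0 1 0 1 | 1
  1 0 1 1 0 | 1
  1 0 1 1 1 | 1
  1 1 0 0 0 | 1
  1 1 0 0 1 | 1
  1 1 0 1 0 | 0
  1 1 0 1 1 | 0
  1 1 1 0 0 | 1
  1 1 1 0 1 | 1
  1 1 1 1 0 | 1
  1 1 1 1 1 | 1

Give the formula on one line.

  ~d = 11001100110011001100110011001100
  (e & ~d) = 01000100010001000100010001000100
  ((e & ~d) | a) = 01000100010001001111111111111111
  (((e & ~d) | a) & ~d) = 01000100010001001100110011001100
  (c | (((e & ~d) | a) & ~d)) = 01001111010011111100111111001111

(c | (((e & ~d) | a) & ~d))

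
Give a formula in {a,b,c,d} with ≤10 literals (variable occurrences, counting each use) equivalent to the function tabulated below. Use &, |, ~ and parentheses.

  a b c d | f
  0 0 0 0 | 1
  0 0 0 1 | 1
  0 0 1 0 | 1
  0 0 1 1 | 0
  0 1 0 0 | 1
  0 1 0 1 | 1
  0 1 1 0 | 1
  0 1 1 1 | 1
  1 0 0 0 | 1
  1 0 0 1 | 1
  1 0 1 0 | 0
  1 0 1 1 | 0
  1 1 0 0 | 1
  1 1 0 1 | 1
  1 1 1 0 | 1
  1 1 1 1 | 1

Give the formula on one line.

((((a & ~d) | c) & ((~c | (~d & ~a)) | b)) | ~c)

  ~d = 1010101010101010
  (a & ~d) = 0000000010101010
  ((a & ~d) | c) = 0011001110111011
  ~c = 1100110011001100
  ~a = 1111111100000000
  (~d & ~a) = 1010101000000000
  (~c | (~d & ~a)) = 1110111011001100
  ((~c | (~d & ~a)) | b) = 1110111111001111
  (((a & ~d) | c) & ((~c | (~d & ~a)) | b)) = 0010001110001011
  ((((a & ~d) | c) & ((~c | (~d & ~a)) | b)) | ~c) = 1110111111001111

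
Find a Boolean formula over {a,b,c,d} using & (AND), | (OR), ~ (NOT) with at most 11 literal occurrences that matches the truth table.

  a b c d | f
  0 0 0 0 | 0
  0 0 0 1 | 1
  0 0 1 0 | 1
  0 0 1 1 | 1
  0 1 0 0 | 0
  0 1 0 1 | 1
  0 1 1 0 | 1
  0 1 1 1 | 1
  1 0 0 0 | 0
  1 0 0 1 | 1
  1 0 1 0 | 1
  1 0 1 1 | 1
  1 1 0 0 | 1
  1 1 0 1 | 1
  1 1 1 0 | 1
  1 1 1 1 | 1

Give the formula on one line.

(d | ((((a & (d | b)) & (~c | ~a)) & b) | c))

  (d | b) = 0101111101011111
  (a & (d | b)) = 0000000001011111
  ~c = 1100110011001100
  ~a = 1111111100000000
  (~c | ~a) = 1111111111001100
  ((a & (d | b)) & (~c | ~a)) = 0000000001001100
  (((a & (d | b)) & (~c | ~a)) & b) = 0000000000001100
  ((((a & (d | b)) & (~c | ~a)) & b) | c) = 0011001100111111
  (d | ((((a & (d | b)) & (~c | ~a)) & b) | c)) = 0111011101111111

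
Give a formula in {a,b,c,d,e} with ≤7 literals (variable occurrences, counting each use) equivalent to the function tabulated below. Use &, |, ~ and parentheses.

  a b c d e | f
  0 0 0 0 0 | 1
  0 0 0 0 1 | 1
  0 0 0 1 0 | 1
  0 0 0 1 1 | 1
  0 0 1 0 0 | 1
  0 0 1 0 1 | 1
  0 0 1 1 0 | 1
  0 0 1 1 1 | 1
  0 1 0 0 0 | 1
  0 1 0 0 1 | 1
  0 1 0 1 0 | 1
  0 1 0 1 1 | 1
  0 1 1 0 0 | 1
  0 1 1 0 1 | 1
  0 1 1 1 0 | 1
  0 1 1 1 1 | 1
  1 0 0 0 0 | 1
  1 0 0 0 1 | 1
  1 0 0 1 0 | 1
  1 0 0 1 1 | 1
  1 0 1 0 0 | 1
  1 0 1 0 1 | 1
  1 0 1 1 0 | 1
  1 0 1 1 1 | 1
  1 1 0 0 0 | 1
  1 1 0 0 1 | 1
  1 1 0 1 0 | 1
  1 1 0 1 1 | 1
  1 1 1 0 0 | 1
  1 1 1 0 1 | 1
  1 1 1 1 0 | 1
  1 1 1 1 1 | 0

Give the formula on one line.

(~a | (((~c | ~e) | ~d) | (~b & a)))

  ~a = 11111111111111110000000000000000
  ~c = 11110000111100001111000011110000
  ~e = 10101010101010101010101010101010
  (~c | ~e) = 11111010111110101111101011111010
  ~d = 11001100110011001100110011001100
  ((~c | ~e) | ~d) = 11111110111111101111111011111110
  ~b = 11111111000000001111111100000000
  (~b & a) = 00000000000000001111111100000000
  (((~c | ~e) | ~d) | (~b & a)) = 11111110111111101111111111111110
  (~a | (((~c | ~e) | ~d) | (~b & a))) = 11111111111111111111111111111110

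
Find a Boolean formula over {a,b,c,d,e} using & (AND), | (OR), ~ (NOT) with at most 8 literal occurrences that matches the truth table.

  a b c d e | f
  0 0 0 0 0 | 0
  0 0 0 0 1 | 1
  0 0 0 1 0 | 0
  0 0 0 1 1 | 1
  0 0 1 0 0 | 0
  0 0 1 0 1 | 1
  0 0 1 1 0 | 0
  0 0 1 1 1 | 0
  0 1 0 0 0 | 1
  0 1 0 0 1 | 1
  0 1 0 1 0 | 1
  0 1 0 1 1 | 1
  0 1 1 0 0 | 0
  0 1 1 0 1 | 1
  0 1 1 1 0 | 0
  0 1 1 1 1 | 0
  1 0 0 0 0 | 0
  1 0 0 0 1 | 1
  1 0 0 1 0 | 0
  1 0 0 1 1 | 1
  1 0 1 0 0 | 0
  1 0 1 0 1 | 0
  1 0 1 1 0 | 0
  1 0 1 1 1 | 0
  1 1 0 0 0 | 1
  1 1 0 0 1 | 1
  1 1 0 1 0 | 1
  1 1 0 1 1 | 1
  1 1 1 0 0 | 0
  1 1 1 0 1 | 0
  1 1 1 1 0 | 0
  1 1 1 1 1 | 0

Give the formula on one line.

  (e | b) = 01010101111111110101010111111111
  ~a = 11111111111111110000000000000000
  ~d = 11001100110011001100110011001100
  (~d & e) = 01000100010001000100010001000100
  (~a & (~d & e)) = 01000100010001000000000000000000
  ~c = 11110000111100001111000011110000
  ((~a & (~d & e)) | ~c) = 11110100111101001111000011110000
  ((e | b) & ((~a & (~d & e)) | ~c)) = 01010100111101000101000011110000

((e | b) & ((~a & (~d & e)) | ~c))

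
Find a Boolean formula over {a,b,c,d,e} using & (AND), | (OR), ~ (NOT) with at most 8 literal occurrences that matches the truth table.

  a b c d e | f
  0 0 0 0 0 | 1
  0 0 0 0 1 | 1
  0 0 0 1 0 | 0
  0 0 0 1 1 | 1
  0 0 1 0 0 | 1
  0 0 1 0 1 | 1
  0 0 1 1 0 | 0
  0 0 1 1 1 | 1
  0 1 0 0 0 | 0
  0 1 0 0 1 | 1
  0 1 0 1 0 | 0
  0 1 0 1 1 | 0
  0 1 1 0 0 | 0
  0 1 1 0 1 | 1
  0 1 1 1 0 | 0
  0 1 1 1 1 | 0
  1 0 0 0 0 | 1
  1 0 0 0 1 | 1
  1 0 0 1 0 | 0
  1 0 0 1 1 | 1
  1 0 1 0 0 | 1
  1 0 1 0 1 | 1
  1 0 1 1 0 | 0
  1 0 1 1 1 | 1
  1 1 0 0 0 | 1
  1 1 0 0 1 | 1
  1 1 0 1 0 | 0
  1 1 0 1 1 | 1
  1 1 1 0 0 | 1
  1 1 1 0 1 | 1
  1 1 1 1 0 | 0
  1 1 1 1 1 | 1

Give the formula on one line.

(((~b | a) & (~d | e)) | ((b & ~d) & e))

  ~b = 11111111000000001111111100000000
  (~b | a) = 11111111000000001111111111111111
  ~d = 11001100110011001100110011001100
  (~d | e) = 11011101110111011101110111011101
  ((~b | a) & (~d | e)) = 11011101000000001101110111011101
  (b & ~d) = 00000000110011000000000011001100
  ((b & ~d) & e) = 00000000010001000000000001000100
  (((~b | a) & (~d | e)) | ((b & ~d) & e)) = 11011101010001001101110111011101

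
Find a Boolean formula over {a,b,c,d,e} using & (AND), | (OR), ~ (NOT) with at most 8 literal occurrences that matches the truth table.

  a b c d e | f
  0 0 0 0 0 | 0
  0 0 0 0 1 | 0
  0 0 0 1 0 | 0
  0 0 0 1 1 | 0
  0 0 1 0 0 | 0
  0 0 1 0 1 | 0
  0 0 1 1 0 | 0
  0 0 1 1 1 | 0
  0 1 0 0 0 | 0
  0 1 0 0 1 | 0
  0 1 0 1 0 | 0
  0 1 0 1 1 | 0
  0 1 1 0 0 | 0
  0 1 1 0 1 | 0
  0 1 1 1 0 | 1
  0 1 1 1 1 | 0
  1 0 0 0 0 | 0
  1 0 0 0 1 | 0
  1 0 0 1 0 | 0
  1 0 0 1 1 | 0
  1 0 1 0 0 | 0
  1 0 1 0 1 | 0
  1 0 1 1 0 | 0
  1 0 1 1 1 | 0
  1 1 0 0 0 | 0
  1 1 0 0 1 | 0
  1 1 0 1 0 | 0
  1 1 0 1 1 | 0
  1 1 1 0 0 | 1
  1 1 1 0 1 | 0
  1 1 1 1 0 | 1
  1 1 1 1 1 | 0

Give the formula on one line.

(((~e & (d | a)) & b) & (((e | ~b) & ~d) | c))

  ~e = 10101010101010101010101010101010
  (d | a) = 00110011001100111111111111111111
  (~e & (d | a)) = 00100010001000101010101010101010
  ((~e & (d | a)) & b) = 00000000001000100000000010101010
  ~b = 11111111000000001111111100000000
  (e | ~b) = 11111111010101011111111101010101
  ~d = 11001100110011001100110011001100
  ((e | ~b) & ~d) = 11001100010001001100110001000100
  (((e | ~b) & ~d) | c) = 11001111010011111100111101001111
  (((~e & (d | a)) & b) & (((e | ~b) & ~d) | c)) = 00000000000000100000000000001010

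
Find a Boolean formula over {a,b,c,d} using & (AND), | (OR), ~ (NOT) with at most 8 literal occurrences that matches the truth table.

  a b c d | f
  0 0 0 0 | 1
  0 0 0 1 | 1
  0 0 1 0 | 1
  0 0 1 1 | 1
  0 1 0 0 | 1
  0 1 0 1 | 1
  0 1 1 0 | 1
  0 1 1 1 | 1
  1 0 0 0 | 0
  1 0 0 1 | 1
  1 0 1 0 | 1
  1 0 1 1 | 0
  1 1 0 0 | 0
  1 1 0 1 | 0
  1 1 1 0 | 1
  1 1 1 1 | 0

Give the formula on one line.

  ~c = 1100110011001100
  ~b = 1111000011110000
  (d & ~b) = 0101000001010000
  (~c & (d & ~b)) = 0100000001000000
  ~a = 1111111100000000
  ((~c & (d & ~b)) | ~a) = 1111111101000000
  ~d = 1010101010101010
  (a & ~d) = 0000000010101010
  (c & (a & ~d)) = 0000000000100010
  (((~c & (d & ~b)) | ~a) | (c & (a & ~d))) = 1111111101100010

(((~c & (d & ~b)) | ~a) | (c & (a & ~d)))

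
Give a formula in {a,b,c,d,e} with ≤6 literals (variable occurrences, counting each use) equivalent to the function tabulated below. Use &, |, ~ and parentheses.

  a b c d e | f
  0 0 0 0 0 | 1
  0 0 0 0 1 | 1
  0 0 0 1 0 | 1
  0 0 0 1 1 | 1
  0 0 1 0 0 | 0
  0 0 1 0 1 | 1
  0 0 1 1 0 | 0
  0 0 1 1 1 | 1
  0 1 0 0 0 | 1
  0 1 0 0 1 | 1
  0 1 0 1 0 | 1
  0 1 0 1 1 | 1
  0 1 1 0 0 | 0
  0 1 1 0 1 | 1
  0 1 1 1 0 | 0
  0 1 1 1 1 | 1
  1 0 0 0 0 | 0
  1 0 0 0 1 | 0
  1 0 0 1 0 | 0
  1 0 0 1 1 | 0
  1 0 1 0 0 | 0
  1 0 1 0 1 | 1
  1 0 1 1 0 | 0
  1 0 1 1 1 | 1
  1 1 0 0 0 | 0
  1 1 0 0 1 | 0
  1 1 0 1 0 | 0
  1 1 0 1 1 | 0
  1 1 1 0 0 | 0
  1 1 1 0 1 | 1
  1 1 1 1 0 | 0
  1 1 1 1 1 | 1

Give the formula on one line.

((~a & (e | ~c)) | (e & c))

  ~a = 11111111111111110000000000000000
  ~c = 11110000111100001111000011110000
  (e | ~c) = 11110101111101011111010111110101
  (~a & (e | ~c)) = 11110101111101010000000000000000
  (e & c) = 00000101000001010000010100000101
  ((~a & (e | ~c)) | (e & c)) = 11110101111101010000010100000101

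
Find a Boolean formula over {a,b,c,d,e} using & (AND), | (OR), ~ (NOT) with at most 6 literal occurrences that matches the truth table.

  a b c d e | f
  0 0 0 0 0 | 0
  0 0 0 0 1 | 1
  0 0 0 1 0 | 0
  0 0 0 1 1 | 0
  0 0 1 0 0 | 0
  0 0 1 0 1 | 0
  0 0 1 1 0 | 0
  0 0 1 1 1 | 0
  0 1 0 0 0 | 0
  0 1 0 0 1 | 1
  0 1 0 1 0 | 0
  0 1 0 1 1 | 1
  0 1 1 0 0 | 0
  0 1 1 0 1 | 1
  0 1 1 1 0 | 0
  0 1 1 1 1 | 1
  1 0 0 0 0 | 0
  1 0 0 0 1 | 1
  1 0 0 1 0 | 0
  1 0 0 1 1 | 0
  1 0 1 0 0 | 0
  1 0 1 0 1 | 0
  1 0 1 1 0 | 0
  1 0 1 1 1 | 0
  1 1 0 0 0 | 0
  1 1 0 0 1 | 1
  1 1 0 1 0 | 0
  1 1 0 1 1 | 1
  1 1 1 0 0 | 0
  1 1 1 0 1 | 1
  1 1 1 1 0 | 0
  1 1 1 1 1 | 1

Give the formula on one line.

  ~d = 11001100110011001100110011001100
  (~d | b) = 11001100111111111100110011111111
  ~c = 11110000111100001111000011110000
  ((~d | b) & ~c) = 11000000111100001100000011110000
  (((~d | b) & ~c) | b) = 11000000111111111100000011111111
  (e & (((~d | b) & ~c) | b)) = 01000000010101010100000001010101

(e & (((~d | b) & ~c) | b))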